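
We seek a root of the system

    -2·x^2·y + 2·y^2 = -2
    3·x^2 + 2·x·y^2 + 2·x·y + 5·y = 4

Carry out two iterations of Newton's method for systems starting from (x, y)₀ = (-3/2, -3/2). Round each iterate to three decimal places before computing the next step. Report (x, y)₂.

(-0.910, 0.178)

At (-3/2, -3/2): F = (13.250, -7.000).
Jacobian J = [[-4·x·y, -2·x^2 + 4·y], [6·x + 2·y^2 + 2·y, 4·x·y + 2·x + 5]].
At the point, J = [[-9.000, -10.500], [-7.500, 11.000]] (det J = -177.750).
Solving J·Δ = −F gives Δ = (0.406, 0.914).
Then the next iterate is (x, y)₁ = (-1.094, -0.586).
Round to (-1.094, -0.586) and repeat: F = (4.08948, -2.80867), J = [[-2.56434, -4.73767], [-7.04921, 5.37634]].
Δ = (0.184, 0.764), so (x, y)₂ = (-0.910, 0.178).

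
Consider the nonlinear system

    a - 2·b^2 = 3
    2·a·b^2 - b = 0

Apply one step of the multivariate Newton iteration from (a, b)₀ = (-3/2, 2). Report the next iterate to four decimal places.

(-2.4902, 0.3137)

At (-3/2, 2): F = (-12.5000, -14.0000).
Jacobian J = [[1, -4·b], [2·b^2, 4·a·b - 1]].
At the point, J = [[1.0000, -8.0000], [8.0000, -13.0000]] (det J = 51.0000).
Solving J·Δ = −F gives Δ = (-0.9902, -1.6863).
Then the next iterate is (a, b)₁ = (-2.4902, 0.3137).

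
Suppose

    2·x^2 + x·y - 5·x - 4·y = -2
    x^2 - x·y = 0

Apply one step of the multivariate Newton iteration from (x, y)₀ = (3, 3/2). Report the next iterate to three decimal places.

(2.714, 2.571)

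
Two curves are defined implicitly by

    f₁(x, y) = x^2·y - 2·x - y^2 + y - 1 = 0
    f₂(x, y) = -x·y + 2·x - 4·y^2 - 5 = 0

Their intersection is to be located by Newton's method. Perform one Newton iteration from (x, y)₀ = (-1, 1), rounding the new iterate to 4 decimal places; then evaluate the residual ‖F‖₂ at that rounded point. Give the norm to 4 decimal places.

6.7132

At (-1, 1): F = (2.0000, -10.0000).
Jacobian J = [[2·x·y - 2, x^2 - 2·y + 1], [-y + 2, -x - 8·y]].
At the point, J = [[-4.0000, 0.0000], [1.0000, -7.0000]] (det J = 28.0000).
Solving J·Δ = −F gives Δ = (0.5000, -1.3571).
Then the next iterate is (x, y)₁ = (-0.5000, -0.3571).
Re-evaluating at (-0.5000, -0.3571): F = (-0.573895, -6.688632), so ‖F‖₂ = 6.7132.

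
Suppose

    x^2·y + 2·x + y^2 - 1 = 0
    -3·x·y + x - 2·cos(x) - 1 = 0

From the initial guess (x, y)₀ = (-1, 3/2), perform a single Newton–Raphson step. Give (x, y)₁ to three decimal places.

At (-1, 3/2): F = (0.750, 1.41940).
Jacobian J = [[2·x·y + 2, x^2 + 2·y], [-3·y + 2·sin(x) + 1, -3·x]].
At the point, J = [[-1.000, 4.000], [-5.18294, 3.000]] (det J = 17.73177).
Solving J·Δ = −F gives Δ = (0.193, -0.139).
Then the next iterate is (x, y)₁ = (-0.807, 1.361).

(-0.807, 1.361)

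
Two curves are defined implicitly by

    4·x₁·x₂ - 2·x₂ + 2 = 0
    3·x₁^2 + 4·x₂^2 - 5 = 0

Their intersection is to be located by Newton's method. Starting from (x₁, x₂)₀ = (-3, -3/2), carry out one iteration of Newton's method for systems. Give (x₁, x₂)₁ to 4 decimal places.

At (-3, -3/2): F = (23.0000, 31.0000).
Jacobian J = [[4·x₂, 4·x₁ - 2], [6·x₁, 8·x₂]].
At the point, J = [[-6.0000, -14.0000], [-18.0000, -12.0000]] (det J = -180.0000).
Solving J·Δ = −F gives Δ = (0.8778, 1.2667).
Then the next iterate is (x₁, x₂)₁ = (-2.1222, -0.2333).

(-2.1222, -0.2333)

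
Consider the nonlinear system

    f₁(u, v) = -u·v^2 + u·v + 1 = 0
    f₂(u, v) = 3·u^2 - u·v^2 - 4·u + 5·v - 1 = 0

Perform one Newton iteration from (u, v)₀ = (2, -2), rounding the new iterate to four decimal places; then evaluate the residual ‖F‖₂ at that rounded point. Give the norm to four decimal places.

3.3197

At (2, -2): F = (-11.0000, -15.0000).
Jacobian J = [[-v^2 + v, -2·u·v + u], [6·u - v^2 - 4, -2·u·v + 5]].
At the point, J = [[-6.0000, 10.0000], [4.0000, 13.0000]] (det J = -118.0000).
Solving J·Δ = −F gives Δ = (0.0593, 1.1356).
Then the next iterate is (u, v)₁ = (2.0593, -0.8644).
Re-evaluating at (2.0593, -0.8644): F = (-2.318742, -2.375733), so ‖F‖₂ = 3.3197.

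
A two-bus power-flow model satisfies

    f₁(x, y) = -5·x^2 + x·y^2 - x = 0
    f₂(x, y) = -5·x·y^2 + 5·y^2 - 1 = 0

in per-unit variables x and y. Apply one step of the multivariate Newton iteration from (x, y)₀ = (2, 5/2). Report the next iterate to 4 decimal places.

(1.1780, 2.2375)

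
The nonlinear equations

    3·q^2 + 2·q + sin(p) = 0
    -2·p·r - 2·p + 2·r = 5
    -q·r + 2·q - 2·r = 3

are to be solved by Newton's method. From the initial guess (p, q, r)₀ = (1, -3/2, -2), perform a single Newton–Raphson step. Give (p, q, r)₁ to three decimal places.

(4.500, -0.574, -4.591)

At (1, -3/2, -2): F = (4.59147, -7.000, -5.000).
Jacobian J = [[cos(p), 6·q + 2, 0], [-2·r - 2, 0, -2·p + 2], [0, -r + 2, -q - 2]].
At the point, J = [[0.54030, -7.000, 0.000], [2.000, 0.000, 0.000], [0.000, 4.000, -0.500]] (det J = -7.000).
Solving J·Δ = −F gives Δ = (3.500, 0.926, -2.591).
Then the next iterate is (p, q, r)₁ = (4.500, -0.574, -4.591).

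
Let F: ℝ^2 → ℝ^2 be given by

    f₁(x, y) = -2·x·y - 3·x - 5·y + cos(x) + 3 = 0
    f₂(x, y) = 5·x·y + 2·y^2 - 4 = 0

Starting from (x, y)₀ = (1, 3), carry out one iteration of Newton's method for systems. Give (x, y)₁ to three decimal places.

At (1, 3): F = (-20.45970, 29.000).
Jacobian J = [[-2·y - sin(x) - 3, -2·x - 5], [5·y, 5·x + 4·y]].
At the point, J = [[-9.84147, -7.000], [15.000, 17.000]] (det J = -62.30501).
Solving J·Δ = −F gives Δ = (-2.324, 0.345).
Then the next iterate is (x, y)₁ = (-1.324, 3.345).

(-1.324, 3.345)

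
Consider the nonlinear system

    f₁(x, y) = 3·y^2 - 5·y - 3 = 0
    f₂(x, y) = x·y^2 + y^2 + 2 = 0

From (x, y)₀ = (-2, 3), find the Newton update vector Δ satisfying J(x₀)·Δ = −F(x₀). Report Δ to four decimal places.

At (-2, 3): F = (9.0000, -7.0000).
Jacobian J = [[0, 6·y - 5], [y^2, 2·x·y + 2·y]].
At the point, J = [[0.0000, 13.0000], [9.0000, -6.0000]] (det J = -117.0000).
Solving J·Δ = −F gives Δ = (0.3162, -0.6923).

(0.3162, -0.6923)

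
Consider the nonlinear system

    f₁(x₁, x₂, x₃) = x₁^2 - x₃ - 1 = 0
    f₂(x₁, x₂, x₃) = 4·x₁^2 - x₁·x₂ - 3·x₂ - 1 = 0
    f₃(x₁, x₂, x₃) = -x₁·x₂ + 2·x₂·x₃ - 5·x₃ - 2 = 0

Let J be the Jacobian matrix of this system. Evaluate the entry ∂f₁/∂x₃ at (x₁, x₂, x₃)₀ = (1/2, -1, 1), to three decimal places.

-1.000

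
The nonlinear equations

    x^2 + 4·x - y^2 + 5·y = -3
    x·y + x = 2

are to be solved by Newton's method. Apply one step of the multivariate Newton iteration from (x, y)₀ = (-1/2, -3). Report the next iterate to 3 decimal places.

(-1.591, -0.634)

At (-1/2, -3): F = (-22.750, -1.000).
Jacobian J = [[2·x + 4, -2·y + 5], [y + 1, x]].
At the point, J = [[3.000, 11.000], [-2.000, -0.500]] (det J = 20.500).
Solving J·Δ = −F gives Δ = (-1.091, 2.366).
Then the next iterate is (x, y)₁ = (-1.591, -0.634).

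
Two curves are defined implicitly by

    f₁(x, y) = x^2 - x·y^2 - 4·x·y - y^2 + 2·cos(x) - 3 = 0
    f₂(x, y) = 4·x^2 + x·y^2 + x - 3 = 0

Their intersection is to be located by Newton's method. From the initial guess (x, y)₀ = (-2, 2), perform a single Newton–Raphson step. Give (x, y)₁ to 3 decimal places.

(-1.196, 1.270)

At (-2, 2): F = (20.16771, 3.000).
Jacobian J = [[2·x - y^2 - 4·y - 2·sin(x), -2·x·y - 4·x - 2·y], [8·x + y^2 + 1, 2·x·y]].
At the point, J = [[-14.18141, 12.000], [-11.000, -8.000]] (det J = 245.45124).
Solving J·Δ = −F gives Δ = (0.804, -0.730).
Then the next iterate is (x, y)₁ = (-1.196, 1.270).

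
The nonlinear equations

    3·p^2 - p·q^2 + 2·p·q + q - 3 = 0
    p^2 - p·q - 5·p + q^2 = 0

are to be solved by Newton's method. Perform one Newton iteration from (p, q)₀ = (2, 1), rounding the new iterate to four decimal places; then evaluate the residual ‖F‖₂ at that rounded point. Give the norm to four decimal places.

At (2, 1): F = (12.0000, -7.0000).
Jacobian J = [[6·p - q^2 + 2·q, -2·p·q + 2·p + 1], [2·p - q - 5, -p + 2·q]].
At the point, J = [[13.0000, 1.0000], [-2.0000, 0.0000]] (det J = 2.0000).
Solving J·Δ = −F gives Δ = (-3.5000, 33.5000).
Then the next iterate is (p, q)₁ = (-1.5000, 34.5000).
Re-evaluating at (-1.5000, 34.5000): F = (1720.1250, 1251.7500), so ‖F‖₂ = 2127.3712.

2127.3712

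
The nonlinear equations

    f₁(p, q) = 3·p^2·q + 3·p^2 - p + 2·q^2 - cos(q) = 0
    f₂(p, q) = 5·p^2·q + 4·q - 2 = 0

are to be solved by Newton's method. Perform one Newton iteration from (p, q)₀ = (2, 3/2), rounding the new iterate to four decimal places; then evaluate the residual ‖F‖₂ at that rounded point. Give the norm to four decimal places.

13.5412

At (2, 3/2): F = (32.429263, 34.0000).
Jacobian J = [[6·p·q + 6·p - 1, 3·p^2 + 4·q + sin(q)], [10·p·q, 5·p^2 + 4]].
At the point, J = [[29.0000, 18.997495], [30.0000, 24.0000]] (det J = 126.075150).
Solving J·Δ = −F gives Δ = (-1.0501, -0.1041).
Then the next iterate is (p, q)₁ = (0.9499, 1.3959).
Re-evaluating at (0.9499, 1.3959): F = (9.258701, 9.881273), so ‖F‖₂ = 13.5412.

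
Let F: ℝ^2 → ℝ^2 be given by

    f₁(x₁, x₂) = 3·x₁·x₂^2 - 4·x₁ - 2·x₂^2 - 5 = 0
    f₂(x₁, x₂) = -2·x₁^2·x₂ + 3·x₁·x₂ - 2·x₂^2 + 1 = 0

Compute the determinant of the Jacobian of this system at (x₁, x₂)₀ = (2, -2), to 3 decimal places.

J = [[3·x₂^2 - 4, 6·x₁·x₂ - 4·x₂], [-4·x₁·x₂ + 3·x₂, -2·x₁^2 + 3·x₁ - 4·x₂]].
At the point, J = [[8.000, -16.000], [10.000, 6.000]].
det J = 208.000.

208.000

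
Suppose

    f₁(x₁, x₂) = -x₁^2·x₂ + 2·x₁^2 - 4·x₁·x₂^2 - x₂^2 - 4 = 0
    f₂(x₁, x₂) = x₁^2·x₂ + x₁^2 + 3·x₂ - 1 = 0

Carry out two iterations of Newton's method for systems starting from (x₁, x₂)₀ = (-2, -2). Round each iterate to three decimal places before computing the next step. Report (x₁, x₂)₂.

At (-2, -2): F = (40.000, -11.000).
Jacobian J = [[-2·x₁·x₂ + 4·x₁ - 4·x₂^2, -x₁^2 - 8·x₁·x₂ - 2·x₂], [2·x₁·x₂ + 2·x₁, x₁^2 + 3]].
At the point, J = [[-32.000, -32.000], [4.000, 7.000]] (det J = -96.000).
Solving J·Δ = −F gives Δ = (-0.750, 2.000).
Then the next iterate is (x₁, x₂)₁ = (-2.750, 0.000).
Round to (-2.750, 0.000) and repeat: F = (11.125, 6.56250), J = [[-11.000, -7.56250], [-5.500, 10.56250]].
Δ = (1.059, -0.070), so (x₁, x₂)₂ = (-1.691, -0.070).

(-1.691, -0.070)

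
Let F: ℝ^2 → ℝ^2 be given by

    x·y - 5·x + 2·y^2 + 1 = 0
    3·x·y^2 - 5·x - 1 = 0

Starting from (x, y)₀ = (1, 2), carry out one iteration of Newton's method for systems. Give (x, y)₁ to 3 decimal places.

At (1, 2): F = (6.000, 6.000).
Jacobian J = [[y - 5, x + 4·y], [3·y^2 - 5, 6·x·y]].
At the point, J = [[-3.000, 9.000], [7.000, 12.000]] (det J = -99.000).
Solving J·Δ = −F gives Δ = (0.182, -0.606).
Then the next iterate is (x, y)₁ = (1.182, 1.394).

(1.182, 1.394)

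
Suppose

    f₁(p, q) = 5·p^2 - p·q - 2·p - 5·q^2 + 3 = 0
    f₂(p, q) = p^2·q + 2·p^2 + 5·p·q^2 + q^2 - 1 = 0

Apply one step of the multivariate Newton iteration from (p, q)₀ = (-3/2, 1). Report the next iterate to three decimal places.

(-0.533, 0.571)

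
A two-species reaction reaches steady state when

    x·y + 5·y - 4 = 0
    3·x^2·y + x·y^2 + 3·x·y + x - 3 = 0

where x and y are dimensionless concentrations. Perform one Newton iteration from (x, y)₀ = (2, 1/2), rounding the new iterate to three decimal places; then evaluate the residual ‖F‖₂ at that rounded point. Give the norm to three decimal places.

At (2, 1/2): F = (-0.500, 8.500).
Jacobian J = [[y, x + 5], [6·x·y + y^2 + 3·y + 1, 3·x^2 + 2·x·y + 3·x]].
At the point, J = [[0.500, 7.000], [8.750, 20.000]] (det J = -51.250).
Solving J·Δ = −F gives Δ = (-1.356, 0.168).
Then the next iterate is (x, y)₁ = (0.644, 0.668).
Re-evaluating at (0.644, 0.668): F = (-0.22981, 0.05308), so ‖F‖₂ = 0.236.

0.236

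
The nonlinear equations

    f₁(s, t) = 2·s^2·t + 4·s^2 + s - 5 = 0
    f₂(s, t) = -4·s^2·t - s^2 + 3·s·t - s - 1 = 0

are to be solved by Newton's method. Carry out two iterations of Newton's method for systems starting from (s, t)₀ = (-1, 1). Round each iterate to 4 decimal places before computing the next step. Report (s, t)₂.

(-1.2976, -0.1333)

At (-1, 1): F = (0.0000, -8.0000).
Jacobian J = [[4·s·t + 8·s + 1, 2·s^2], [-8·s·t - 2·s + 3·t - 1, -4·s^2 + 3·s]].
At the point, J = [[-11.0000, 2.0000], [12.0000, -7.0000]] (det J = 53.0000).
Solving J·Δ = −F gives Δ = (-0.3019, -1.6604).
Then the next iterate is (s, t)₁ = (-1.3019, -0.6604).
Round to (-1.3019, -0.6604) and repeat: F = (-1.760807, 5.663644), J = [[-5.976101, 3.389887], [-7.255598, -10.685474]].
Δ = (0.0043, 0.5271), so (s, t)₂ = (-1.2976, -0.1333).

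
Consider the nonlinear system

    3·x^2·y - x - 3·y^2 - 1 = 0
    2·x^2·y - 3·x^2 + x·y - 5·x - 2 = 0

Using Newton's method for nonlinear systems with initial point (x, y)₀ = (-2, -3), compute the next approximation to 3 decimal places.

(-1.543, -1.467)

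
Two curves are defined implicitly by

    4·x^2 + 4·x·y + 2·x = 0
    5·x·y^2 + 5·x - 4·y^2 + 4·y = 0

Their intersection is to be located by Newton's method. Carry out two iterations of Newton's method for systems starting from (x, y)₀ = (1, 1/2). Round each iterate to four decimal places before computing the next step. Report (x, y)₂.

At (1, 1/2): F = (8.0000, 7.2500).
Jacobian J = [[8·x + 4·y + 2, 4·x], [5·y^2 + 5, 10·x·y - 8·y + 4]].
At the point, J = [[12.0000, 4.0000], [6.2500, 5.0000]] (det J = 35.0000).
Solving J·Δ = −F gives Δ = (-0.3143, -1.0571).
Then the next iterate is (x, y)₁ = (0.6857, -0.5571).
Round to (0.6857, -0.5571) and repeat: F = (1.724124, 1.022729), J = [[5.2572, 2.7428], [6.551802, 4.636765]].
Δ = (-0.8100, 0.9240), so (x, y)₂ = (-0.1243, 0.3669).

(-0.1243, 0.3669)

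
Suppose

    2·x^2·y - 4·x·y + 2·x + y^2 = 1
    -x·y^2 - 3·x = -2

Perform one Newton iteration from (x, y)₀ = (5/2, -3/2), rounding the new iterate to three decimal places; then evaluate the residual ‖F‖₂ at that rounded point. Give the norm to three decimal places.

8.097

At (5/2, -3/2): F = (2.500, -11.125).
Jacobian J = [[4·x·y - 4·y + 2, 2·x^2 - 4·x + 2·y], [-y^2 - 3, -2·x·y]].
At the point, J = [[-7.000, -0.500], [-5.250, 7.500]] (det J = -55.125).
Solving J·Δ = −F gives Δ = (0.239, 1.651).
Then the next iterate is (x, y)₁ = (2.739, 0.151).
Re-evaluating at (2.739, 0.151): F = (5.11209, -6.27945), so ‖F‖₂ = 8.097.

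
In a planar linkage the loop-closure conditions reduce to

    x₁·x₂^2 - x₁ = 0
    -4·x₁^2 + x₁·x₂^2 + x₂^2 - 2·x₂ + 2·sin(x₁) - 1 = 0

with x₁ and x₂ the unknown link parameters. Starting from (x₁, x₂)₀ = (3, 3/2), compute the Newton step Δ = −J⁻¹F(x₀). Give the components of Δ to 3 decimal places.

At (3, 3/2): F = (3.750, -30.71776).
Jacobian J = [[x₂^2 - 1, 2·x₁·x₂], [-8·x₁ + x₂^2 + 2·cos(x₁), 2·x₁·x₂ + 2·x₂ - 2]].
At the point, J = [[1.250, 9.000], [-23.72998, 10.000]] (det J = 226.06986).
Solving J·Δ = −F gives Δ = (-1.389, -0.224).

(-1.389, -0.224)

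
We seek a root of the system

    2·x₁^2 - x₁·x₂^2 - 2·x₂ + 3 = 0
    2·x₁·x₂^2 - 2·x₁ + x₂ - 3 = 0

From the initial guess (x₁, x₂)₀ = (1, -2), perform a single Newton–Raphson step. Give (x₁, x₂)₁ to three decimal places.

(-2.083, -4.500)

At (1, -2): F = (5.000, 1.000).
Jacobian J = [[4·x₁ - x₂^2, -2·x₁·x₂ - 2], [2·x₂^2 - 2, 4·x₁·x₂ + 1]].
At the point, J = [[0.000, 2.000], [6.000, -7.000]] (det J = -12.000).
Solving J·Δ = −F gives Δ = (-3.083, -2.500).
Then the next iterate is (x₁, x₂)₁ = (-2.083, -4.500).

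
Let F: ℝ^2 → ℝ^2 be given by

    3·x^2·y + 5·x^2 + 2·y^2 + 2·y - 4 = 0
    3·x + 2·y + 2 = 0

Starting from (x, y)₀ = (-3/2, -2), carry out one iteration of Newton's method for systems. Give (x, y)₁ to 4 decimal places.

(-1.6000, 1.4000)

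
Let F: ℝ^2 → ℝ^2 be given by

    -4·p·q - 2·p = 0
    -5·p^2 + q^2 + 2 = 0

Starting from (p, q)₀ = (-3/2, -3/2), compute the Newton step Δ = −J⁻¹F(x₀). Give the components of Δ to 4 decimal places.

(0.5882, 0.6078)

At (-3/2, -3/2): F = (-6.0000, -7.0000).
Jacobian J = [[-4·q - 2, -4·p], [-10·p, 2·q]].
At the point, J = [[4.0000, 6.0000], [15.0000, -3.0000]] (det J = -102.0000).
Solving J·Δ = −F gives Δ = (0.5882, 0.6078).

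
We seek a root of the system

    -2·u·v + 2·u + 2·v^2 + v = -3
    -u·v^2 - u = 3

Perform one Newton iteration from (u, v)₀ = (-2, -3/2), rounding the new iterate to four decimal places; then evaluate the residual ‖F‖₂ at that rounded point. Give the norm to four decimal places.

0.4033

At (-2, -3/2): F = (-4.0000, 3.5000).
Jacobian J = [[-2·v + 2, -2·u + 4·v + 1], [-v^2 - 1, -2·u·v]].
At the point, J = [[5.0000, -1.0000], [-3.2500, -6.0000]] (det J = -33.2500).
Solving J·Δ = −F gives Δ = (0.8271, 0.1353).
Then the next iterate is (u, v)₁ = (-1.1729, -1.3647).
Re-evaluating at (-1.1729, -1.3647): F = (-0.187001, 0.357316), so ‖F‖₂ = 0.4033.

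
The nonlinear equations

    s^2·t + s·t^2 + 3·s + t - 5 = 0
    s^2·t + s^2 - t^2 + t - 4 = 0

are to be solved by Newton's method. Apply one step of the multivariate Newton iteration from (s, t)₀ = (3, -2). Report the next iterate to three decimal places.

At (3, -2): F = (-4.000, -19.000).
Jacobian J = [[2·s·t + t^2 + 3, s^2 + 2·s·t + 1], [2·s·t + 2·s, s^2 - 2·t + 1]].
At the point, J = [[-5.000, -2.000], [-6.000, 14.000]] (det J = -82.000).
Solving J·Δ = −F gives Δ = (-1.146, 0.866).
Then the next iterate is (s, t)₁ = (1.854, -1.134).

(1.854, -1.134)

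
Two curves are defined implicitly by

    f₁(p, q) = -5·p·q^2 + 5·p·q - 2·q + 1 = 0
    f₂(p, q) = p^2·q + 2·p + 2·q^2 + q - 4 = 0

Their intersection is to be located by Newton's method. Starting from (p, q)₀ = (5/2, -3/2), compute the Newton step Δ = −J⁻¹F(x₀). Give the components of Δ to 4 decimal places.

(-0.8497, 0.5613)

At (5/2, -3/2): F = (-42.8750, -5.3750).
Jacobian J = [[-5·q^2 + 5·q, -10·p·q + 5·p - 2], [2·p·q + 2, p^2 + 4·q + 1]].
At the point, J = [[-18.7500, 48.0000], [-5.5000, 1.2500]] (det J = 240.5625).
Solving J·Δ = −F gives Δ = (-0.8497, 0.5613).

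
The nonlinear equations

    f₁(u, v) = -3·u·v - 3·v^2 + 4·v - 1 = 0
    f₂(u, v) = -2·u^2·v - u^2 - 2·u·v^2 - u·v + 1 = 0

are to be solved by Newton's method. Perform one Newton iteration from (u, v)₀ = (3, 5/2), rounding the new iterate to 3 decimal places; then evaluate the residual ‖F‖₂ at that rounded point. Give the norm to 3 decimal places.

At (3, 5/2): F = (-32.250, -98.000).
Jacobian J = [[-3·v, -3·u - 6·v + 4], [-4·u·v - 2·u - 2·v^2 - v, -2·u^2 - 4·u·v - u]].
At the point, J = [[-7.500, -20.000], [-51.000, -51.000]] (det J = -637.500).
Solving J·Δ = −F gives Δ = (-0.495, -1.427).
Then the next iterate is (u, v)₁ = (2.505, 1.073).
Re-evaluating at (2.505, 1.073): F = (-8.22558, -27.19725), so ‖F‖₂ = 28.414.

28.414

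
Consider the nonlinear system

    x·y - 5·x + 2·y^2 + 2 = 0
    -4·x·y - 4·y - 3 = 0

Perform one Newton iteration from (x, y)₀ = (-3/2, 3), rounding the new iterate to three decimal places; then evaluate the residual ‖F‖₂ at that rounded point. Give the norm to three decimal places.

At (-3/2, 3): F = (23.000, 3.000).
Jacobian J = [[y - 5, x + 4·y], [-4·y, -4·x - 4]].
At the point, J = [[-2.000, 10.500], [-12.000, 2.000]] (det J = 122.000).
Solving J·Δ = −F gives Δ = (-0.119, -2.213).
Then the next iterate is (x, y)₁ = (-1.619, 0.787).
Re-evaluating at (-1.619, 0.787): F = (10.05959, -1.05139), so ‖F‖₂ = 10.114.

10.114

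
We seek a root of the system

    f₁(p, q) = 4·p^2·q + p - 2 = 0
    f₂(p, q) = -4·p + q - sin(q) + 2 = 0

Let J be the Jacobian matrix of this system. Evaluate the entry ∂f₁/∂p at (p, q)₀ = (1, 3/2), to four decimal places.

13.0000

∂f₁/∂p = 8·p·q + 1.
At (1, 3/2) this is 13.0000.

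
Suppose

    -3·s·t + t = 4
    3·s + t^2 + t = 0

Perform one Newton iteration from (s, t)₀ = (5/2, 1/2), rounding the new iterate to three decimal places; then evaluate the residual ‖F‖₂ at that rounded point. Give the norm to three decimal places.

4.055

At (5/2, 1/2): F = (-7.250, 8.250).
Jacobian J = [[-3·t, -3·s + 1], [3, 2·t + 1]].
At the point, J = [[-1.500, -6.500], [3.000, 2.000]] (det J = 16.500).
Solving J·Δ = −F gives Δ = (-2.371, -0.568).
Then the next iterate is (s, t)₁ = (0.129, -0.068).
Re-evaluating at (0.129, -0.068): F = (-4.04168, 0.32362), so ‖F‖₂ = 4.055.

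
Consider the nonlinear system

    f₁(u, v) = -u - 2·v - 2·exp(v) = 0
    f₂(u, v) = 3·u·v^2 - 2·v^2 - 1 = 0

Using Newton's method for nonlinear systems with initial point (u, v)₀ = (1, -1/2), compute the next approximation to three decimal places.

(1.351, -0.987)

At (1, -1/2): F = (-1.21306, -0.750).
Jacobian J = [[-1, -2·exp(v) - 2], [3·v^2, 6·u·v - 4·v]].
At the point, J = [[-1.000, -3.21306], [0.750, -1.000]] (det J = 3.40980).
Solving J·Δ = −F gives Δ = (0.351, -0.487).
Then the next iterate is (u, v)₁ = (1.351, -0.987).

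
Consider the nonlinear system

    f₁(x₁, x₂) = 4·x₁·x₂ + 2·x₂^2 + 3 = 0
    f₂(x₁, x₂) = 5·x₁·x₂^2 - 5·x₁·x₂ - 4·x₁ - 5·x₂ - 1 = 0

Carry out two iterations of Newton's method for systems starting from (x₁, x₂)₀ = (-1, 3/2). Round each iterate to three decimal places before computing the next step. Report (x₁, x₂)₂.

(-1.269, 0.912)

At (-1, 3/2): F = (1.500, -8.250).
Jacobian J = [[4·x₂, 4·x₁ + 4·x₂], [5·x₂^2 - 5·x₂ - 4, 10·x₁·x₂ - 5·x₁ - 5]].
At the point, J = [[6.000, 2.000], [-0.250, -15.000]] (det J = -89.500).
Solving J·Δ = −F gives Δ = (-0.067, -0.549).
Then the next iterate is (x₁, x₂)₁ = (-1.067, 0.951).
Round to (-1.067, 0.951) and repeat: F = (0.74993, -1.23839), J = [[3.804, -0.464], [-4.23299, -9.81217]].
Δ = (-0.202, -0.039), so (x₁, x₂)₂ = (-1.269, 0.912).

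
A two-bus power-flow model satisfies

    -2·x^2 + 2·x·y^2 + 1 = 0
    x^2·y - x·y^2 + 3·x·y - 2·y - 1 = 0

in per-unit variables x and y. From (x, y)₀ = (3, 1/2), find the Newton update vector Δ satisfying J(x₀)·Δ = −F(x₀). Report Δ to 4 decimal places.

(-1.3657, -0.0343)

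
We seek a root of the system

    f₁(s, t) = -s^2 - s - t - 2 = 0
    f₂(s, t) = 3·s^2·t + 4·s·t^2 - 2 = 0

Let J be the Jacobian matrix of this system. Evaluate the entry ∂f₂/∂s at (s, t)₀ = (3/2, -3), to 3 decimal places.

∂f₂/∂s = 6·s·t + 4·t^2.
At (3/2, -3) this is 9.000.

9.000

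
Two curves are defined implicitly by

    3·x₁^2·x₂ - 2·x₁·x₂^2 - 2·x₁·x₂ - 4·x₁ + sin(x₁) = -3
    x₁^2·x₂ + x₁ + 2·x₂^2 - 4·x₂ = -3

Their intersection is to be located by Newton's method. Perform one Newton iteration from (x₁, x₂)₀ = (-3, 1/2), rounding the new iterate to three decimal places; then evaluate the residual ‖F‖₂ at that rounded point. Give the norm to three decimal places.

At (-3, 1/2): F = (32.85888, 3.000).
Jacobian J = [[6·x₁·x₂ - 2·x₂^2 - 2·x₂ + cos(x₁) - 4, 3·x₁^2 - 4·x₁·x₂ - 2·x₁], [2·x₁·x₂ + 1, x₁^2 + 4·x₂ - 4]].
At the point, J = [[-15.48999, 39.000], [-2.000, 7.000]] (det J = -30.42995).
Solving J·Δ = −F gives Δ = (3.714, 0.633).
Then the next iterate is (x₁, x₂)₁ = (0.714, 1.133).
Re-evaluating at (0.714, 1.133): F = (-0.91937, 2.32698), so ‖F‖₂ = 2.502.

2.502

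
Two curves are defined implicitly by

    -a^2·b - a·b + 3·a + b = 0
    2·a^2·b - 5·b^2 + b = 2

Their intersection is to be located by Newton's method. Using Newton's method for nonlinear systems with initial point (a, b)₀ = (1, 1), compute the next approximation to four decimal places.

(5.5000, 3.0000)

At (1, 1): F = (2.0000, -4.0000).
Jacobian J = [[-2·a·b - b + 3, -a^2 - a + 1], [4·a·b, 2·a^2 - 10·b + 1]].
At the point, J = [[0.0000, -1.0000], [4.0000, -7.0000]] (det J = 4.0000).
Solving J·Δ = −F gives Δ = (4.5000, 2.0000).
Then the next iterate is (a, b)₁ = (5.5000, 3.0000).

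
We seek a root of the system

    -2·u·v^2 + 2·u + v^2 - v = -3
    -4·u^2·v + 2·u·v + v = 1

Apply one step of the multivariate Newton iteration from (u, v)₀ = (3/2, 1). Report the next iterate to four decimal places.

(0.6000, 1.6000)

At (3/2, 1): F = (3.0000, -6.0000).
Jacobian J = [[-2·v^2 + 2, -4·u·v + 2·v - 1], [-8·u·v + 2·v, -4·u^2 + 2·u + 1]].
At the point, J = [[0.0000, -5.0000], [-10.0000, -5.0000]] (det J = -50.0000).
Solving J·Δ = −F gives Δ = (-0.9000, 0.6000).
Then the next iterate is (u, v)₁ = (0.6000, 1.6000).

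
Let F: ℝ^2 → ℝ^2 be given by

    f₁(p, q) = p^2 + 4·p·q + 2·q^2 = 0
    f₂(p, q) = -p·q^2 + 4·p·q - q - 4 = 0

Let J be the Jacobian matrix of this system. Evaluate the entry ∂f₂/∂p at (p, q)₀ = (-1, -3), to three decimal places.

∂f₂/∂p = -q^2 + 4·q.
At (-1, -3) this is -21.000.

-21.000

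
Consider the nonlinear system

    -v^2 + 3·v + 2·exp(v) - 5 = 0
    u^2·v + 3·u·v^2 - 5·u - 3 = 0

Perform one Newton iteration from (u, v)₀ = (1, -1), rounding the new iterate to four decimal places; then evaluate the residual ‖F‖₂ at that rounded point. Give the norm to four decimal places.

9.5283

At (1, -1): F = (-8.264241, -6.0000).
Jacobian J = [[0, -2·v + 2·exp(v) + 3], [2·u·v + 3·v^2 - 5, u^2 + 6·u·v]].
At the point, J = [[0.0000, 5.735759], [-4.0000, -5.0000]] (det J = 22.943036).
Solving J·Δ = −F gives Δ = (-3.3010, 1.4408).
Then the next iterate is (u, v)₁ = (-2.3010, 0.4408).
Re-evaluating at (-2.3010, 0.4408): F = (-0.764005, 9.497575), so ‖F‖₂ = 9.5283.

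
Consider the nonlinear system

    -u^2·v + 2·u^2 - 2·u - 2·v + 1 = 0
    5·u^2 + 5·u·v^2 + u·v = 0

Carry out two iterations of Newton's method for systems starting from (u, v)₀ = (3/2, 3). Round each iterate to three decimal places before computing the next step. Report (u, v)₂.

(3.045, -2.308)

At (3/2, 3): F = (-10.250, 83.250).
Jacobian J = [[-2·u·v + 4·u - 2, -u^2 - 2], [10·u + 5·v^2 + v, 10·u·v + u]].
At the point, J = [[-5.000, -4.250], [63.000, 46.500]] (det J = 35.250).
Solving J·Δ = −F gives Δ = (3.484, -6.511).
Then the next iterate is (u, v)₁ = (4.984, -3.511).
Round to (4.984, -3.511) and repeat: F = (134.94865, 413.89431), J = [[52.93365, -26.84026], [107.96461, -170.00424]].
Δ = (-1.939, 1.203), so (u, v)₂ = (3.045, -2.308).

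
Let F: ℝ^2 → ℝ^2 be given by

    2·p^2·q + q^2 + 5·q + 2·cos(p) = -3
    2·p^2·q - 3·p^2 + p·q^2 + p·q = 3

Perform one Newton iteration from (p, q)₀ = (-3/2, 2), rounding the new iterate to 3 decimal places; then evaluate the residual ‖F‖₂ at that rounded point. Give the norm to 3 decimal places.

At (-3/2, 2): F = (26.14147, -9.750).
Jacobian J = [[4·p·q - 2·sin(p), 2·p^2 + 2·q + 5], [4·p·q - 6·p + q^2 + q, 2·p^2 + 2·p·q + p]].
At the point, J = [[-10.00501, 13.500], [3.000, -3.000]] (det J = -10.48497).
Solving J·Δ = −F gives Δ = (5.074, 1.824).
Then the next iterate is (p, q)₁ = (3.574, 3.824).
Re-evaluating at (3.574, 3.824): F = (132.61860, 122.30061), so ‖F‖₂ = 180.403.

180.403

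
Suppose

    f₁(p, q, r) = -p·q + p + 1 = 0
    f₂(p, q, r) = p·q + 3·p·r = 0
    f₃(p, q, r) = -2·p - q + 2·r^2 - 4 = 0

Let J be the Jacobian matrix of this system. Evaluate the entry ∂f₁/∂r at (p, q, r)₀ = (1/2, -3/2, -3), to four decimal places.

∂f₁/∂r = 0.
At (1/2, -3/2, -3) this is 0.0000.

0.0000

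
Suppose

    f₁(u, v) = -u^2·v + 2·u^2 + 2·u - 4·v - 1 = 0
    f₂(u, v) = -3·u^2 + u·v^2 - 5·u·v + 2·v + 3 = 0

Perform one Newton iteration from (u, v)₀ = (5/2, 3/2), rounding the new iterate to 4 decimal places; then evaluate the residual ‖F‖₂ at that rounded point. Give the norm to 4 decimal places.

At (5/2, 3/2): F = (1.1250, -25.8750).
Jacobian J = [[-2·u·v + 4·u + 2, -u^2 - 4], [-6·u + v^2 - 5·v, 2·u·v - 5·u + 2]].
At the point, J = [[4.5000, -10.2500], [-20.2500, -3.0000]] (det J = -221.0625).
Solving J·Δ = −F gives Δ = (-1.2150, -0.4237).
Then the next iterate is (u, v)₁ = (1.2850, 1.0763).
Re-evaluating at (1.2850, 1.0763): F = (-1.209963, -5.227731), so ‖F‖₂ = 5.3659.

5.3659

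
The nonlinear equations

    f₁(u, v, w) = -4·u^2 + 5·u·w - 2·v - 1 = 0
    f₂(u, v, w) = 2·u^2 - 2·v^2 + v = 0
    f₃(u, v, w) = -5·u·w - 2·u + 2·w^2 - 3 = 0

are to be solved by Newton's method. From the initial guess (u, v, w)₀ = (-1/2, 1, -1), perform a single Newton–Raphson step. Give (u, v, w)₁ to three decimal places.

At (-1/2, 1, -1): F = (-1.500, -0.500, -2.500).
Jacobian J = [[-8·u + 5·w, -2, 5·u], [4·u, -4·v + 1, 0], [-5·w - 2, 0, -5·u + 4·w]].
At the point, J = [[-1.000, -2.000, -2.500], [-2.000, -3.000, 0.000], [3.000, 0.000, -1.500]] (det J = -21.000).
Solving J·Δ = −F gives Δ = (0.643, -0.595, -0.381).
Then the next iterate is (u, v, w)₁ = (0.143, 0.405, -1.381).

(0.143, 0.405, -1.381)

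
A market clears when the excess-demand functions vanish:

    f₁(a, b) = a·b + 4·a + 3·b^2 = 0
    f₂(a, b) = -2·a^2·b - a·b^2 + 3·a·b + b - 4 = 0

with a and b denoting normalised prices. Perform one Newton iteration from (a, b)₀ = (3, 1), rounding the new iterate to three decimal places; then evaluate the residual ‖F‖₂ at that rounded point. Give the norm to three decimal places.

388.295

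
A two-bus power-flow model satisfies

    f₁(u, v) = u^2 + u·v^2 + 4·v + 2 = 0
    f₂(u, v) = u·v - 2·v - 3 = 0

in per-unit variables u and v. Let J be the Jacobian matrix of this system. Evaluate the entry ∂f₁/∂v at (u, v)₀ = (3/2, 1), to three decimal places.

7.000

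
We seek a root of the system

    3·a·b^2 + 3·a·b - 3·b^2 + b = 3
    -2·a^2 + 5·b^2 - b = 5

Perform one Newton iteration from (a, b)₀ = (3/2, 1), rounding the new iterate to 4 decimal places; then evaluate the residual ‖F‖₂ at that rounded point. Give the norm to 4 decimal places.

1.3531

At (3/2, 1): F = (4.0000, -5.5000).
Jacobian J = [[3·b^2 + 3·b, 6·a·b + 3·a - 6·b + 1], [-4·a, 10·b - 1]].
At the point, J = [[6.0000, 8.5000], [-6.0000, 9.0000]] (det J = 105.0000).
Solving J·Δ = −F gives Δ = (-0.7881, 0.0857).
Then the next iterate is (a, b)₁ = (0.7119, 1.0857).
Re-evaluating at (0.7119, 1.0857): F = (-0.614359, -1.205581), so ‖F‖₂ = 1.3531.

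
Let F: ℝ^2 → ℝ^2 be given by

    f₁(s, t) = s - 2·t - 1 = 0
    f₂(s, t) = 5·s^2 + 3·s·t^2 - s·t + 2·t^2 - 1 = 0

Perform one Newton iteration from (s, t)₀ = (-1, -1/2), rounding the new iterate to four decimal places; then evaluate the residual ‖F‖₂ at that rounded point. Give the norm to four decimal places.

At (-1, -1/2): F = (-1.0000, 3.2500).
Jacobian J = [[1, -2], [10·s + 3·t^2 - t, 6·s·t - s + 4·t]].
At the point, J = [[1.0000, -2.0000], [-8.7500, 2.0000]] (det J = -15.5000).
Solving J·Δ = −F gives Δ = (0.2903, -0.3548).
Then the next iterate is (s, t)₁ = (-0.7097, -0.8548).
Re-evaluating at (-0.7097, -0.8548): F = (-0.0001, 0.817388), so ‖F‖₂ = 0.8174.

0.8174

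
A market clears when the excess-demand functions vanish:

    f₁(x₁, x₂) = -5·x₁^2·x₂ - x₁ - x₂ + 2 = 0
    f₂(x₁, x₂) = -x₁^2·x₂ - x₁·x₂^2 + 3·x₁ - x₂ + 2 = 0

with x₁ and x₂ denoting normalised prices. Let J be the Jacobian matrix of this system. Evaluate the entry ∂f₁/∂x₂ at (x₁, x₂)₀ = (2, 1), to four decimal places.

∂f₁/∂x₂ = -5·x₁^2 - 1.
At (2, 1) this is -21.0000.

-21.0000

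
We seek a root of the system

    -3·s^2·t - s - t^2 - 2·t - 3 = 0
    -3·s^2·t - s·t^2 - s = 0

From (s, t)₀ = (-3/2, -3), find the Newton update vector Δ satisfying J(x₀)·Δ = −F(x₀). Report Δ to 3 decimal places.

(0.445, 1.192)

At (-3/2, -3): F = (15.750, 35.250).
Jacobian J = [[-6·s·t - 1, -3·s^2 - 2·t - 2], [-6·s·t - t^2 - 1, -3·s^2 - 2·s·t]].
At the point, J = [[-28.000, -2.750], [-37.000, -15.750]] (det J = 339.250).
Solving J·Δ = −F gives Δ = (0.445, 1.192).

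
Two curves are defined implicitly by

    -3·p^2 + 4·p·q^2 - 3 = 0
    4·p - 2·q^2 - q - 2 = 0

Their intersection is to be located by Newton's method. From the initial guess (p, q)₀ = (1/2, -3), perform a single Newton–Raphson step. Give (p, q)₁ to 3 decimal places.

(0.557, -1.657)

At (1/2, -3): F = (14.250, -15.000).
Jacobian J = [[-6·p + 4·q^2, 8·p·q], [4, -4·q - 1]].
At the point, J = [[33.000, -12.000], [4.000, 11.000]] (det J = 411.000).
Solving J·Δ = −F gives Δ = (0.057, 1.343).
Then the next iterate is (p, q)₁ = (0.557, -1.657).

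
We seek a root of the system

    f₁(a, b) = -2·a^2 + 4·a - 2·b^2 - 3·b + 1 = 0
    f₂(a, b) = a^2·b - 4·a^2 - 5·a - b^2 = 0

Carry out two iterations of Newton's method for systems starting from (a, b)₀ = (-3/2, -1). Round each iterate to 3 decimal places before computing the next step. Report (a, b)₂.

(-0.541, -1.341)

At (-3/2, -1): F = (-8.500, -4.750).
Jacobian J = [[-4·a + 4, -4·b - 3], [2·a·b - 8·a - 5, a^2 - 2·b]].
At the point, J = [[10.000, 1.000], [10.000, 4.250]] (det J = 32.500).
Solving J·Δ = −F gives Δ = (0.965, -1.154).
Then the next iterate is (a, b)₁ = (-0.535, -2.154).
Round to (-0.535, -2.154) and repeat: F = (-4.52988, -3.72614), J = [[6.140, 5.616], [1.58478, 4.59422]].
Δ = (-0.006, 0.813), so (a, b)₂ = (-0.541, -1.341).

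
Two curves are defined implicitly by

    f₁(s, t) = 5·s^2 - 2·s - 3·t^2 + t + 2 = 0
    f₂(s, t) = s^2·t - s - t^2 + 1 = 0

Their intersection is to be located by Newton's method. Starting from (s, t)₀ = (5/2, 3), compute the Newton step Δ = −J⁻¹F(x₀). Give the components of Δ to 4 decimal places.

At (5/2, 3): F = (4.2500, 8.2500).
Jacobian J = [[10·s - 2, -6·t + 1], [2·s·t - 1, s^2 - 2·t]].
At the point, J = [[23.0000, -17.0000], [14.0000, 0.2500]] (det J = 243.7500).
Solving J·Δ = −F gives Δ = (-0.5797, -0.5344).

(-0.5797, -0.5344)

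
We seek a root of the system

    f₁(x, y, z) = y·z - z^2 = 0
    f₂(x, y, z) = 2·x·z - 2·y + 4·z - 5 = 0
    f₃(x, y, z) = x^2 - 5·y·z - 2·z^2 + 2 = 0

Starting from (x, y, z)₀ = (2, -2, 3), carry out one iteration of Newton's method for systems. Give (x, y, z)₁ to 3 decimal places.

(0.500, -1.000, 1.500)

At (2, -2, 3): F = (-15.000, 23.000, 18.000).
Jacobian J = [[0, z, y - 2·z], [2·z, -2, 2·x + 4], [2·x, -5·z, -5·y - 4·z]].
At the point, J = [[0.000, 3.000, -8.000], [6.000, -2.000, 8.000], [4.000, -15.000, -2.000]] (det J = 788.000).
Solving J·Δ = −F gives Δ = (-1.500, 1.000, -1.500).
Then the next iterate is (x, y, z)₁ = (0.500, -1.000, 1.500).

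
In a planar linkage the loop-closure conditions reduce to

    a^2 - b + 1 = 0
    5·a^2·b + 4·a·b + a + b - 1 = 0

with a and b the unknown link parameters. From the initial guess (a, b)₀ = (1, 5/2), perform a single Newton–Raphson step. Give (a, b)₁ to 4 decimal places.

At (1, 5/2): F = (-0.5000, 25.0000).
Jacobian J = [[2·a, -1], [10·a·b + 4·b + 1, 5·a^2 + 4·a + 1]].
At the point, J = [[2.0000, -1.0000], [36.0000, 10.0000]] (det J = 56.0000).
Solving J·Δ = −F gives Δ = (-0.3571, -1.2143).
Then the next iterate is (a, b)₁ = (0.6429, 1.2857).

(0.6429, 1.2857)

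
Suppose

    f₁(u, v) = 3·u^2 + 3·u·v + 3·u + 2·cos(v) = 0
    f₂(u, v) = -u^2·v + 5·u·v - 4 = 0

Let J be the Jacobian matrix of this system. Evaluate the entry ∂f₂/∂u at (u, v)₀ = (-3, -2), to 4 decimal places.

-22.0000

∂f₂/∂u = -2·u·v + 5·v.
At (-3, -2) this is -22.0000.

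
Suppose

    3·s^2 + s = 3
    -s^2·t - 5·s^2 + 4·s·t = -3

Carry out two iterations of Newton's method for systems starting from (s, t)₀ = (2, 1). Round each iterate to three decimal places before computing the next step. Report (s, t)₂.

(0.883, 0.164)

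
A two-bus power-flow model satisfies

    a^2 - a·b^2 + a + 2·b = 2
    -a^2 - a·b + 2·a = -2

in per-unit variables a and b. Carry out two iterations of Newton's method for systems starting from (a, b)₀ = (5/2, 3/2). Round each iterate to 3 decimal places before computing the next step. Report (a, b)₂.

At (5/2, 3/2): F = (4.125, -3.000).
Jacobian J = [[2·a - b^2 + 1, -2·a·b + 2], [-2·a - b + 2, -a]].
At the point, J = [[3.750, -5.500], [-4.500, -2.500]] (det J = -34.125).
Solving J·Δ = −F gives Δ = (-0.786, 0.214).
Then the next iterate is (a, b)₁ = (1.714, 1.714).
Round to (1.714, 1.714) and repeat: F = (1.04441, -0.44759), J = [[1.49020, -3.87559], [-3.142, -1.714]].
Δ = (-0.239, 0.177), so (a, b)₂ = (1.475, 1.891).

(1.475, 1.891)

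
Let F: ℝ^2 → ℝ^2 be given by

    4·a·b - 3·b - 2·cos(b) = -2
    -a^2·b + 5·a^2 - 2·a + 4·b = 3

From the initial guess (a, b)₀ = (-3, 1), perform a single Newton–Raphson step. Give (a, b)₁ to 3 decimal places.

(-1.244, 0.470)

At (-3, 1): F = (-14.08060, 43.000).
Jacobian J = [[4·b, 4·a + 2·sin(b) - 3], [-2·a·b + 10·a - 2, -a^2 + 4]].
At the point, J = [[4.000, -13.31706], [-26.000, -5.000]] (det J = -366.24351).
Solving J·Δ = −F gives Δ = (1.756, -0.530).
Then the next iterate is (a, b)₁ = (-1.244, 0.470).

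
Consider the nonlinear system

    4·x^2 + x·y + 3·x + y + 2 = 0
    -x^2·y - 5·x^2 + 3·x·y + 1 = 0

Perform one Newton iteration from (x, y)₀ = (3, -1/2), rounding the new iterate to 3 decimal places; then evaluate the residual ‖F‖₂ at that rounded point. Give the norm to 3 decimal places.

17.117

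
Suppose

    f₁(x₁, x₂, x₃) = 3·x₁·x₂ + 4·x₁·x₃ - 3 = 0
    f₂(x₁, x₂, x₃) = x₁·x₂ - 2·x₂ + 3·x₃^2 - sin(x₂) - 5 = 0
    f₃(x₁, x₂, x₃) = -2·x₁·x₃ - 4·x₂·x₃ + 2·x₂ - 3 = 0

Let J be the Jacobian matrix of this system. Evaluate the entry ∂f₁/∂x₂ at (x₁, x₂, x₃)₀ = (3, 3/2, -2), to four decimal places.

9.0000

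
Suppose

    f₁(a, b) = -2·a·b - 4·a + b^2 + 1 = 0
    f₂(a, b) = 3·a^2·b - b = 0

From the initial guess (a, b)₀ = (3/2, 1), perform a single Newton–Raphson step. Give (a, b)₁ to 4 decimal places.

(0.1471, 2.1176)

At (3/2, 1): F = (-7.0000, 5.7500).
Jacobian J = [[-2·b - 4, -2·a + 2·b], [6·a·b, 3·a^2 - 1]].
At the point, J = [[-6.0000, -1.0000], [9.0000, 5.7500]] (det J = -25.5000).
Solving J·Δ = −F gives Δ = (-1.3529, 1.1176).
Then the next iterate is (a, b)₁ = (0.1471, 2.1176).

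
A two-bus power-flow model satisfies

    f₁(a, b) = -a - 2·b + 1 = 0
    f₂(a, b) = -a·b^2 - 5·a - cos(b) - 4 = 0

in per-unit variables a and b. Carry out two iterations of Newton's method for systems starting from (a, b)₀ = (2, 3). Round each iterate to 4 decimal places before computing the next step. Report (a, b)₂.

At (2, 3): F = (-7.0000, -31.010008).
Jacobian J = [[-1, -2], [-b^2 - 5, -2·a·b + sin(b)]].
At the point, J = [[-1.0000, -2.0000], [-14.0000, -11.858880]] (det J = -16.141120).
Solving J·Δ = −F gives Δ = (1.3005, -4.1503).
Then the next iterate is (a, b)₁ = (3.3005, -1.1503).
Round to (3.3005, -1.1503) and repeat: F = (0.0001, -25.277902), J = [[-1.0000, -2.0000], [-6.323190, 6.680244]].
Δ = (-2.6158, 1.3080), so (a, b)₂ = (0.6847, 0.1577).

(0.6847, 0.1577)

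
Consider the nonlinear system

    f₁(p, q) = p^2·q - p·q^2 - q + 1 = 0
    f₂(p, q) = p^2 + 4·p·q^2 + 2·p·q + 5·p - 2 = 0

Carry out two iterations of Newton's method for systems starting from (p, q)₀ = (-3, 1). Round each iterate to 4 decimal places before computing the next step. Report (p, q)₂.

(-7.4164, -0.4961)

At (-3, 1): F = (12.0000, -26.0000).
Jacobian J = [[2·p·q - q^2, p^2 - 2·p·q - 1], [2·p + 4·q^2 + 2·q + 5, 8·p·q + 2·p]].
At the point, J = [[-7.0000, 14.0000], [5.0000, -30.0000]] (det J = 140.0000).
Solving J·Δ = −F gives Δ = (-0.0286, -0.8714).
Then the next iterate is (p, q)₁ = (-3.0286, 0.1286).
Round to (-3.0286, 0.1286) and repeat: F = (2.101060, -8.949885), J = [[-0.795494, 8.951374], [-0.733848, -9.173024]].
Δ = (-4.3878, -0.6247), so (p, q)₂ = (-7.4164, -0.4961).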